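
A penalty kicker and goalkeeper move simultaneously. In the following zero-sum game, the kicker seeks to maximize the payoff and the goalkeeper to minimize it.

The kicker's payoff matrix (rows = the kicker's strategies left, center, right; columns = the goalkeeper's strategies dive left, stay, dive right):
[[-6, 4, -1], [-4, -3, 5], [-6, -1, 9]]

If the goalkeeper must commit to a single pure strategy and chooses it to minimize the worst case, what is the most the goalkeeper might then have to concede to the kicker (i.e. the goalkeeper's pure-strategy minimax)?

The worst case (largest entry) in each column is dive left: -4, stay: 4, dive right: 9.
The best (smallest) of these is -4.

-4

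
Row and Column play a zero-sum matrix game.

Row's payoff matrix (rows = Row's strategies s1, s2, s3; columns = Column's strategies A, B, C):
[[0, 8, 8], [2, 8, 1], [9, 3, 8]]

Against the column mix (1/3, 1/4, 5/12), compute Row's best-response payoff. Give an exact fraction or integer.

85/12

s1: (0)·(1/3) + (8)·(1/4) + (8)·(5/12) = 16/3.
s2: (2)·(1/3) + (8)·(1/4) + (1)·(5/12) = 37/12.
s3: (9)·(1/3) + (3)·(1/4) + (8)·(5/12) = 85/12.
The best pure response is s3 with expected payoff 85/12.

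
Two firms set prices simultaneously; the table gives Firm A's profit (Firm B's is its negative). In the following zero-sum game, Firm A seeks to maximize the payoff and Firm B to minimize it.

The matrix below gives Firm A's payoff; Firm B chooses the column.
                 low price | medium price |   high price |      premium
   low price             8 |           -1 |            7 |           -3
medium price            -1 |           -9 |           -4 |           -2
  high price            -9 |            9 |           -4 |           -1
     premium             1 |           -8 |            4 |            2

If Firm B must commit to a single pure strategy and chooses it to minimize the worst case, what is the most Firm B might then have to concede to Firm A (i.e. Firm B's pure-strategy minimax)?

2

The worst case (largest entry) in each column is low price: 8, medium price: 9, high price: 7, premium: 2.
The best (smallest) of these is 2.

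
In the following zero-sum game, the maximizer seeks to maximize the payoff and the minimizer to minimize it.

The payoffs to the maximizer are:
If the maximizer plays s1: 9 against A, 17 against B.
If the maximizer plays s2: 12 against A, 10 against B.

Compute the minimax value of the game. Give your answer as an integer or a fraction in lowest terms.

Row minima are 9 and 10, so the maximizer's maximin is 10; column maxima are 12 and 17, so the minimizer's minimax is 12. These differ, so the equilibrium is in mixed strategies.
Let the maximizer play s1 with probability p. The minimizer is indifferent when 9p + 12(1−p) = 17p + 10(1−p), giving p = 1/5.
Let the minimizer play A with probability q. The maximizer is indifferent when 9q + 17(1−q) = 12q + 10(1−q), giving q = 7/10.
The value is 9·(7/10) + (17)·(3/10) = 57/5.

57/5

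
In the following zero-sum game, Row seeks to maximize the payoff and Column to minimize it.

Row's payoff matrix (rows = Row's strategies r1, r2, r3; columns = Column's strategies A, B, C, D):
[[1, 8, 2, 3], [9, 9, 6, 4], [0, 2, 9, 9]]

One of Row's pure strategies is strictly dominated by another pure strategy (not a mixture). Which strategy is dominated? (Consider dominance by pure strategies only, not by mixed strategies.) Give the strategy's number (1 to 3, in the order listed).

Compare r1 with r2: 9 > 1, 9 > 8, 6 > 2, 4 > 3.
So r2 strictly dominates r1 for Row; r1 is strictly dominated.

1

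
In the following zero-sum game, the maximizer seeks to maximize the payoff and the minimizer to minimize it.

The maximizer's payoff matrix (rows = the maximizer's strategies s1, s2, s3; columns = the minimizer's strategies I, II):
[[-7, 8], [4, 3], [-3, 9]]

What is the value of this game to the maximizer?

45/13

Row s1 is strictly dominated by row s3, so the maximizer never plays it.
The remaining 2×2 game on (s2, s3) × (I, II) has no saddle point. Let the maximizer play s2 with probability p; indifference gives 4p − 3(1−p) = 3p + 9(1−p), so p = 12/13.
Similarly the minimizer's optimal q on I is 6/13, and the value is 4·(6/13) + (3)·(7/13) = 45/13.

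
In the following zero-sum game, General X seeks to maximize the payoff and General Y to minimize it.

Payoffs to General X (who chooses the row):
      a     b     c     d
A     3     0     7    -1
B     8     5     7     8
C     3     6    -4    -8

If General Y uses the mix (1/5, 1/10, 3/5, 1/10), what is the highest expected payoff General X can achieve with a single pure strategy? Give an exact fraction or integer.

71/10

A: (3)·(1/5) + (0)·(1/10) + (7)·(3/5) + (-1)·(1/10) = 47/10.
B: (8)·(1/5) + (5)·(1/10) + (7)·(3/5) + (8)·(1/10) = 71/10.
C: (3)·(1/5) + (6)·(1/10) + (-4)·(3/5) + (-8)·(1/10) = -2.
The best pure response is B with expected payoff 71/10.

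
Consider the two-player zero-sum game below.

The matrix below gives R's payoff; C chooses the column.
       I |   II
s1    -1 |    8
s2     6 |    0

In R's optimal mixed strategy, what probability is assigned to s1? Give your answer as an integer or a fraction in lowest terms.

2/5

Row minima are -1 and 0, so R's maximin is 0; column maxima are 6 and 8, so C's minimax is 6. These differ, so the equilibrium is in mixed strategies.
Let R play s1 with probability p. C is indifferent when −p + 6(1−p) = 8p, giving p = 2/5.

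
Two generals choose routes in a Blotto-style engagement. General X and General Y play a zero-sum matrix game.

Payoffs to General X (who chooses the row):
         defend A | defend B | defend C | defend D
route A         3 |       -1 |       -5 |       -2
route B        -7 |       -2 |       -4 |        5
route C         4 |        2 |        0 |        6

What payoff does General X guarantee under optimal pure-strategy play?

Row minima: -5, -7, 0 → General X's maximin is 0.
Column maxima: 4, 2, 0, 6 → General Y's minimax is 0.
They coincide at (route C, defend C), so the value is 0.

0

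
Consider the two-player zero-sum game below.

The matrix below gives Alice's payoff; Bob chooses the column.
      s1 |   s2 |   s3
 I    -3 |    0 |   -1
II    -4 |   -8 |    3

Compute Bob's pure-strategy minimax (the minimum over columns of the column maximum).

-3

The worst case (largest entry) in each column is s1: -3, s2: 0, s3: 3.
The best (smallest) of these is -3.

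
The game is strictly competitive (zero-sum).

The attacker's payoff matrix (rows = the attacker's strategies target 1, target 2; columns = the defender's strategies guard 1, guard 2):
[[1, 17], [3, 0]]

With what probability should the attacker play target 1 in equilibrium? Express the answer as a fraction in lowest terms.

3/19

Row minima are 1 and 0, so the attacker's maximin is 1; column maxima are 3 and 17, so the defender's minimax is 3. These differ, so the equilibrium is in mixed strategies.
Let the attacker play target 1 with probability p. The defender is indifferent when p + 3(1−p) = 17p, giving p = 3/19.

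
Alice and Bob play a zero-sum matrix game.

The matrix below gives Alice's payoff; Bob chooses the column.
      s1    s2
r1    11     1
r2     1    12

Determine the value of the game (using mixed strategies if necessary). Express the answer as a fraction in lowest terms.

131/21

Row minima are 1 and 1, so Alice's maximin is 1; column maxima are 11 and 12, so Bob's minimax is 11. These differ, so the equilibrium is in mixed strategies.
Let Alice play r1 with probability p. Bob is indifferent when 11p + (1−p) = p + 12(1−p), giving p = 11/21.
Let Bob play s1 with probability q. Alice is indifferent when 11q + (1−q) = q + 12(1−q), giving q = 11/21.
The value is 11·(11/21) + (1)·(10/21) = 131/21.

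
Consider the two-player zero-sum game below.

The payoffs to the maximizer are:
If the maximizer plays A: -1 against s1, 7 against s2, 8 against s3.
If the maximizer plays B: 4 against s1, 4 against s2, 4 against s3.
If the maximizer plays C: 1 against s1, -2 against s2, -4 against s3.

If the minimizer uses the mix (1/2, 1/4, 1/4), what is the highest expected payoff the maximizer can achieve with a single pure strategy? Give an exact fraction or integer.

4

A: (-1)·(1/2) + (7)·(1/4) + (8)·(1/4) = 13/4.
B: (4)·(1/2) + (4)·(1/4) + (4)·(1/4) = 4.
C: (1)·(1/2) + (-2)·(1/4) + (-4)·(1/4) = -1.
The best pure response is B with expected payoff 4.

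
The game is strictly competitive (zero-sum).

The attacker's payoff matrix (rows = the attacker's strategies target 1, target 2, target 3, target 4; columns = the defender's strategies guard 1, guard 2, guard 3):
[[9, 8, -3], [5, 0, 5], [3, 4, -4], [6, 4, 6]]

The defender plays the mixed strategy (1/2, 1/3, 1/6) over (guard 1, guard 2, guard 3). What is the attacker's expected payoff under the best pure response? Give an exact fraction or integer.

target 1: (9)·(1/2) + (8)·(1/3) + (-3)·(1/6) = 20/3.
target 2: (5)·(1/2) + (0)·(1/3) + (5)·(1/6) = 10/3.
target 3: (3)·(1/2) + (4)·(1/3) + (-4)·(1/6) = 13/6.
target 4: (6)·(1/2) + (4)·(1/3) + (6)·(1/6) = 16/3.
The best pure response is target 1 with expected payoff 20/3.

20/3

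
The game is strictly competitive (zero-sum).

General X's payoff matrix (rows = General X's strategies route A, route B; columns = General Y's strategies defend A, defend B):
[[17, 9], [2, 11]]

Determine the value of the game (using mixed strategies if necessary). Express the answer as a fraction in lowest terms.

Row minima are 9 and 2, so General X's maximin is 9; column maxima are 17 and 11, so General Y's minimax is 11. These differ, so the equilibrium is in mixed strategies.
Let General X play route A with probability p. General Y is indifferent when 17p + 2(1−p) = 9p + 11(1−p), giving p = 9/17.
Let General Y play defend A with probability q. General X is indifferent when 17q + 9(1−q) = 2q + 11(1−q), giving q = 2/17.
The value is 17·(2/17) + (9)·(15/17) = 169/17.

169/17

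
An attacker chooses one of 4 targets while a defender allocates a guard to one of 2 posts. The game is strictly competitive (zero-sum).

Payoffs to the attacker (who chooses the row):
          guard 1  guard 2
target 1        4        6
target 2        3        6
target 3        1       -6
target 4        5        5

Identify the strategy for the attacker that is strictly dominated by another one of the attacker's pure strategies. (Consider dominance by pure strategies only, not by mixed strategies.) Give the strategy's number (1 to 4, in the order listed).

3

Compare target 3 with target 1: 4 > 1, 6 > -6.
So target 1 strictly dominates target 3 for the attacker; target 3 is strictly dominated.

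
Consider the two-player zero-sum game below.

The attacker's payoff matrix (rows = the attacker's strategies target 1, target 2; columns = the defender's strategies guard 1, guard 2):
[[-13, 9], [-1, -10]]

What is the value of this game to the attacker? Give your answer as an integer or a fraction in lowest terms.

Row minima are -13 and -10, so the attacker's maximin is -10; column maxima are -1 and 9, so the defender's minimax is -1. These differ, so the equilibrium is in mixed strategies.
Let the attacker play target 1 with probability p. The defender is indifferent when −13p − (1−p) = 9p − 10(1−p), giving p = 9/31.
Let the defender play guard 1 with probability q. The attacker is indifferent when −13q + 9(1−q) = −q − 10(1−q), giving q = 19/31.
The value is -13·(19/31) + (9)·(12/31) = -139/31.

-139/31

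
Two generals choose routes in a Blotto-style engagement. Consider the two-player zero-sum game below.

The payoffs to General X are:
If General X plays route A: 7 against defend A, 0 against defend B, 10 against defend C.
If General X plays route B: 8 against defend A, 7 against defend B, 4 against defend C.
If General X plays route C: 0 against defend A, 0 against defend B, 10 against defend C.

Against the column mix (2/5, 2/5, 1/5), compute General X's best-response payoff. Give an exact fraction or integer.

route A: (7)·(2/5) + (0)·(2/5) + (10)·(1/5) = 24/5.
route B: (8)·(2/5) + (7)·(2/5) + (4)·(1/5) = 34/5.
route C: (0)·(2/5) + (0)·(2/5) + (10)·(1/5) = 2.
The best pure response is route B with expected payoff 34/5.

34/5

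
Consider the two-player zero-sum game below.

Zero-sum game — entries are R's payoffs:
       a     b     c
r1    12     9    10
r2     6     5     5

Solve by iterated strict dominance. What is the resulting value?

9

Row r2 is strictly dominated by row r1 (12>6, 9>5, 10>5); eliminate r2.
Column a is strictly dominated by b for C (9<12); eliminate a.
Column c is strictly dominated by b for C (9<10); eliminate c.
Only (r1, b) remains, with payoff 9.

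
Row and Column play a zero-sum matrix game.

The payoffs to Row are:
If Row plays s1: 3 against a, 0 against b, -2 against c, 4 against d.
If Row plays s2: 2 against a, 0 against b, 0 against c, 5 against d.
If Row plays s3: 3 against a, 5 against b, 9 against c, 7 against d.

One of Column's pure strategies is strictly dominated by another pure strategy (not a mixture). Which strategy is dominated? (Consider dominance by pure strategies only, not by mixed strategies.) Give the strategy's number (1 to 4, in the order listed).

Column prefers columns that give Row less. Compare d with a: 3 < 4, 2 < 5, 3 < 7.
So a strictly dominates d for Column; d is strictly dominated.

4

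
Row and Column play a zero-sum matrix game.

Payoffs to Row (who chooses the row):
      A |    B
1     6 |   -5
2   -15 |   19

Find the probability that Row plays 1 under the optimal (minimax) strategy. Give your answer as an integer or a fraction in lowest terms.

Row minima are -5 and -15, so Row's maximin is -5; column maxima are 6 and 19, so Column's minimax is 6. These differ, so the equilibrium is in mixed strategies.
Let Row play 1 with probability p. Column is indifferent when 6p − 15(1−p) = −5p + 19(1−p), giving p = 34/45.

34/45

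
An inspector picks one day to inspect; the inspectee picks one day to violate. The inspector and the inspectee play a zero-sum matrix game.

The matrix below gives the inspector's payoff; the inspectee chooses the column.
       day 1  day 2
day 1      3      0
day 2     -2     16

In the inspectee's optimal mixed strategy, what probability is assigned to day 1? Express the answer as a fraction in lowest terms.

Row minima are 0 and -2, so the inspector's maximin is 0; column maxima are 3 and 16, so the inspectee's minimax is 3. These differ, so the equilibrium is in mixed strategies.
Let the inspectee play day 1 with probability q. The inspector is indifferent when 3q = −2q + 16(1−q), giving q = 16/21.

16/21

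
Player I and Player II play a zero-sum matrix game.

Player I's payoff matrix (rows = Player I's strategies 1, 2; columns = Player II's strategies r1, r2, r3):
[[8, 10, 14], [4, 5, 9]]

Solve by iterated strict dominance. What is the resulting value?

8

Row 2 is strictly dominated by row 1 (8>4, 10>5, 14>9); eliminate 2.
Column r2 is strictly dominated by r1 for Player II (8<10); eliminate r2.
Column r3 is strictly dominated by r1 for Player II (8<14); eliminate r3.
Only (1, r1) remains, with payoff 8.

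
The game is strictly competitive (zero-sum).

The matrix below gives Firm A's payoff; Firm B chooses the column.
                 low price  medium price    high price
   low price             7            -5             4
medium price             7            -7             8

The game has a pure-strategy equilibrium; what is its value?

-5

Row minima: -5, -7 → Firm A's maximin is -5.
Column maxima: 7, -5, 8 → Firm B's minimax is -5.
They coincide at (low price, medium price), so the value is -5.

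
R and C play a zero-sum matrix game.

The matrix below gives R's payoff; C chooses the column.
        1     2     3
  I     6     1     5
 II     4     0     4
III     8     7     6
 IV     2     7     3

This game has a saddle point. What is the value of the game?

6

Row minima: 1, 0, 6, 2 → R's maximin is 6.
Column maxima: 8, 7, 6 → C's minimax is 6.
They coincide at (III, 3), so the value is 6.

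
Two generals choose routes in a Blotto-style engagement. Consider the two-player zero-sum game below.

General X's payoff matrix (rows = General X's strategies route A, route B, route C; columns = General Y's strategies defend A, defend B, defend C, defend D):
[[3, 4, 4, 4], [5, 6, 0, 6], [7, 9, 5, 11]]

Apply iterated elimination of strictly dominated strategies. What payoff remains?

5

Column defend D is strictly dominated by defend A for General Y (3<4, 5<6, 7<11); eliminate defend D.
Row route A is strictly dominated by row route C (7>3, 9>4, 5>4); eliminate route A.
Row route B is strictly dominated by row route C (7>5, 9>6, 5>0); eliminate route B.
Column defend A is strictly dominated by defend C for General Y (5<7); eliminate defend A.
Column defend B is strictly dominated by defend C for General Y (5<9); eliminate defend B.
Only (route C, defend C) remains, with payoff 5.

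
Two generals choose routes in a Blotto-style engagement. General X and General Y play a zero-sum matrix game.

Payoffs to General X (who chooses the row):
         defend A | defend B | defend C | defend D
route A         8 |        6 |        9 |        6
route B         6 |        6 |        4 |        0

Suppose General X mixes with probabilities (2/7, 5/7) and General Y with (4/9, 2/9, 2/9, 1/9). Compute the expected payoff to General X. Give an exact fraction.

Against (4/9, 2/9, 2/9, 1/9), each row's expected payoff is route A: 68/9; route B: 44/9.
Taking the (2/7, 5/7)-weighted average: (2/7)·(68/9) + (5/7)·(44/9) = 356/63.

356/63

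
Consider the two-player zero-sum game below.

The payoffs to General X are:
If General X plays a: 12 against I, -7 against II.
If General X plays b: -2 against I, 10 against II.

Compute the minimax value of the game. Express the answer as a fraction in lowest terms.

106/31

Row minima are -7 and -2, so General X's maximin is -2; column maxima are 12 and 10, so General Y's minimax is 10. These differ, so the equilibrium is in mixed strategies.
Let General X play a with probability p. General Y is indifferent when 12p − 2(1−p) = −7p + 10(1−p), giving p = 12/31.
Let General Y play I with probability q. General X is indifferent when 12q − 7(1−q) = −2q + 10(1−q), giving q = 17/31.
The value is 12·(17/31) + (-7)·(14/31) = 106/31.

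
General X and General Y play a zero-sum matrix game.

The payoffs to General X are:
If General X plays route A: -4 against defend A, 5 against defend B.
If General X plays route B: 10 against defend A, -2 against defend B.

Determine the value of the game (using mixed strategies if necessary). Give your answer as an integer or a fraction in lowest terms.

Row minima are -4 and -2, so General X's maximin is -2; column maxima are 10 and 5, so General Y's minimax is 5. These differ, so the equilibrium is in mixed strategies.
Let General X play route A with probability p. General Y is indifferent when −4p + 10(1−p) = 5p − 2(1−p), giving p = 4/7.
Let General Y play defend A with probability q. General X is indifferent when −4q + 5(1−q) = 10q − 2(1−q), giving q = 1/3.
The value is -4·(1/3) + (5)·(2/3) = 2.

2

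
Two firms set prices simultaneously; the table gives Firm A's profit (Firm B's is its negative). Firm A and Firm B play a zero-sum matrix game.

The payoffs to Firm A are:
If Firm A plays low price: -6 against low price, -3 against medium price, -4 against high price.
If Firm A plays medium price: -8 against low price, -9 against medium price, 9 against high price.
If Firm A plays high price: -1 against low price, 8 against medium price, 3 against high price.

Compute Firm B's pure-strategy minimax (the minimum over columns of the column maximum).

-1

The worst case (largest entry) in each column is low price: -1, medium price: 8, high price: 9.
The best (smallest) of these is -1.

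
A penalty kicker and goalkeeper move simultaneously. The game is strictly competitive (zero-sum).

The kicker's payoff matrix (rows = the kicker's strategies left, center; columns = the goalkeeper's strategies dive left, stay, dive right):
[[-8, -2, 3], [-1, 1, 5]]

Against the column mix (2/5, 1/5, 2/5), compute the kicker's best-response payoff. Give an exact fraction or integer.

9/5

left: (-8)·(2/5) + (-2)·(1/5) + (3)·(2/5) = -12/5.
center: (-1)·(2/5) + (1)·(1/5) + (5)·(2/5) = 9/5.
The best pure response is center with expected payoff 9/5.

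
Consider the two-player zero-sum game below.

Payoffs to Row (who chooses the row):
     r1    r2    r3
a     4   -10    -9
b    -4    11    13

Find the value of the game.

Column r3 is strictly dominated by r2 for Column (it gives Row more in every row).
The remaining 2×2 game on (a, b) × (r1, r2) has no saddle point. Let Row play a with probability p; indifference gives 4p − 4(1−p) = −10p + 11(1−p), so p = 15/29.
Similarly Column's optimal q on r1 is 21/29, and the value is 4·(21/29) + (-10)·(8/29) = 4/29.

4/29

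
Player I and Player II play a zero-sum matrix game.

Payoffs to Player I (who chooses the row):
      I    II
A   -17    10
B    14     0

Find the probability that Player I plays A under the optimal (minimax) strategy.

14/41

Row minima are -17 and 0, so Player I's maximin is 0; column maxima are 14 and 10, so Player II's minimax is 10. These differ, so the equilibrium is in mixed strategies.
Let Player I play A with probability p. Player II is indifferent when −17p + 14(1−p) = 10p, giving p = 14/41.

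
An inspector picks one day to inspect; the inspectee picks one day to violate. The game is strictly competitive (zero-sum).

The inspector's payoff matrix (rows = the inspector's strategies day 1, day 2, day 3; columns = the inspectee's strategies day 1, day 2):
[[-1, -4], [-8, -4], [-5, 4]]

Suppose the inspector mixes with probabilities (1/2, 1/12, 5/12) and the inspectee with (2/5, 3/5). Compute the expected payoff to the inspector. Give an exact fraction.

-17/10

Against (2/5, 3/5), each row's expected payoff is day 1: -14/5; day 2: -28/5; day 3: 2/5.
Taking the (1/2, 1/12, 5/12)-weighted average: (1/2)·(-14/5) + (1/12)·(-28/5) + (5/12)·(2/5) = -17/10.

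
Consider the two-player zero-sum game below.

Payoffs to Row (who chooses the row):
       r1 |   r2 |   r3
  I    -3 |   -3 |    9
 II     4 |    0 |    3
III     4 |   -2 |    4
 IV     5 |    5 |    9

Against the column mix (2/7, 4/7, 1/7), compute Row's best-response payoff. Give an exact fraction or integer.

39/7

I: (-3)·(2/7) + (-3)·(4/7) + (9)·(1/7) = -9/7.
II: (4)·(2/7) + (0)·(4/7) + (3)·(1/7) = 11/7.
III: (4)·(2/7) + (-2)·(4/7) + (4)·(1/7) = 4/7.
IV: (5)·(2/7) + (5)·(4/7) + (9)·(1/7) = 39/7.
The best pure response is IV with expected payoff 39/7.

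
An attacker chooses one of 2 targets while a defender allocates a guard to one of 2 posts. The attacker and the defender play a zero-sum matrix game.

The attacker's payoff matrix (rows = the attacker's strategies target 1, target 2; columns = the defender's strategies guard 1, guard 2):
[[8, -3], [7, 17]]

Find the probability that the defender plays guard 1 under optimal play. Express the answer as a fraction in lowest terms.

20/21

Row minima are -3 and 7, so the attacker's maximin is 7; column maxima are 8 and 17, so the defender's minimax is 8. These differ, so the equilibrium is in mixed strategies.
Let the defender play guard 1 with probability q. The attacker is indifferent when 8q − 3(1−q) = 7q + 17(1−q), giving q = 20/21.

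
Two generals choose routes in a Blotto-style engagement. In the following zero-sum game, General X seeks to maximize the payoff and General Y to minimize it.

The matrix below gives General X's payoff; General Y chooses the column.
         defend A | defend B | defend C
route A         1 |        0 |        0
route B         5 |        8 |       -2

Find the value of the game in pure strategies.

Row minima: 0, -2 → General X's maximin is 0.
Column maxima: 5, 8, 0 → General Y's minimax is 0.
They coincide at (route A, defend C), so the value is 0.

0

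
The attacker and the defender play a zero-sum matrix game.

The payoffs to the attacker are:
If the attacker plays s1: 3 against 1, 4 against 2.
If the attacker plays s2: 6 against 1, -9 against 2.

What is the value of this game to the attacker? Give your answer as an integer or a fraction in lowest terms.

51/16

Row minima are 3 and -9, so the attacker's maximin is 3; column maxima are 6 and 4, so the defender's minimax is 4. These differ, so the equilibrium is in mixed strategies.
Let the attacker play s1 with probability p. The defender is indifferent when 3p + 6(1−p) = 4p − 9(1−p), giving p = 15/16.
Let the defender play 1 with probability q. The attacker is indifferent when 3q + 4(1−q) = 6q − 9(1−q), giving q = 13/16.
The value is 3·(13/16) + (4)·(3/16) = 51/16.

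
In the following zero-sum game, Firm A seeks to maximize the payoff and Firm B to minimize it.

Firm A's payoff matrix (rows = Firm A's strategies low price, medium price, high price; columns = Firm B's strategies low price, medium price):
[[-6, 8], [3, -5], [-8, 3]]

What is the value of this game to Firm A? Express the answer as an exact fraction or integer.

-3/11

Row high price is strictly dominated by row low price, so Firm A never plays it.
The remaining 2×2 game on (low price, medium price) × (low price, medium price) has no saddle point. Let Firm A play low price with probability p; indifference gives −6p + 3(1−p) = 8p − 5(1−p), so p = 4/11.
Similarly Firm B's optimal q on low price is 13/22, and the value is -6·(13/22) + (8)·(9/22) = -3/11.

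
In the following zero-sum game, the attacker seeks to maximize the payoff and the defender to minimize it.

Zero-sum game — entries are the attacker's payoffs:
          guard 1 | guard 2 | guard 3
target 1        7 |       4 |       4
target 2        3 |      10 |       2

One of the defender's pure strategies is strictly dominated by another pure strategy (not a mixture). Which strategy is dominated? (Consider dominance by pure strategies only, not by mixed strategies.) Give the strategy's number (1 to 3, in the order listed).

The defender prefers columns that give the attacker less. Compare guard 1 with guard 3: 4 < 7, 2 < 3.
So guard 3 strictly dominates guard 1 for the defender; guard 1 is strictly dominated.

1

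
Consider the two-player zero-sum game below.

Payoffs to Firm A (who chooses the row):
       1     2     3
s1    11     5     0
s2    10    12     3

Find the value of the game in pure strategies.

Row minima: 0, 3 → Firm A's maximin is 3.
Column maxima: 11, 12, 3 → Firm B's minimax is 3.
They coincide at (s2, 3), so the value is 3.

3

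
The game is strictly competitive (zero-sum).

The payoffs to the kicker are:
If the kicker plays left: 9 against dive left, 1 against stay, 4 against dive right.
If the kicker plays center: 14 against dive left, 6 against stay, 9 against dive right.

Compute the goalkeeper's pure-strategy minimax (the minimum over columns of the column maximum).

6

The worst case (largest entry) in each column is dive left: 14, stay: 6, dive right: 9.
The best (smallest) of these is 6.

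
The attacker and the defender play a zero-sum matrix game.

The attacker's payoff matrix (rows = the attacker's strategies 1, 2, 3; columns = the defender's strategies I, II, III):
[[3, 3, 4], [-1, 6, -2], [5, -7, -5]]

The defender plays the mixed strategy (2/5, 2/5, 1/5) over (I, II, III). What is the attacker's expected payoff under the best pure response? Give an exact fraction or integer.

1: (3)·(2/5) + (3)·(2/5) + (4)·(1/5) = 16/5.
2: (-1)·(2/5) + (6)·(2/5) + (-2)·(1/5) = 8/5.
3: (5)·(2/5) + (-7)·(2/5) + (-5)·(1/5) = -9/5.
The best pure response is 1 with expected payoff 16/5.

16/5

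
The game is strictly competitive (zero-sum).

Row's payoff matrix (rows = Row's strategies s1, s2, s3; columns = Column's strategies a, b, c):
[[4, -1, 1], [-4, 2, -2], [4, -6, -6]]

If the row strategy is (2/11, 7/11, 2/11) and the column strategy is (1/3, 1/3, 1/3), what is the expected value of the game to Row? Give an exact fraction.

Against (1/3, 1/3, 1/3), each row's expected payoff is s1: 4/3; s2: -4/3; s3: -8/3.
Taking the (2/11, 7/11, 2/11)-weighted average: (2/11)·(4/3) + (7/11)·(-4/3) + (2/11)·(-8/3) = -12/11.

-12/11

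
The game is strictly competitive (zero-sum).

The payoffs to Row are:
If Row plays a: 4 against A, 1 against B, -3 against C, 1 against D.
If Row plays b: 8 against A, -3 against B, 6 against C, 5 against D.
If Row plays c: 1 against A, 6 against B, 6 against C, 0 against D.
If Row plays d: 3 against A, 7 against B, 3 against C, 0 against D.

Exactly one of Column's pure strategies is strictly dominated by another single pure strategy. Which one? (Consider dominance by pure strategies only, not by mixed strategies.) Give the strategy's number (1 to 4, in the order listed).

Column prefers columns that give Row less. Compare A with D: 1 < 4, 5 < 8, 0 < 1, 0 < 3.
So D strictly dominates A for Column; A is strictly dominated.

1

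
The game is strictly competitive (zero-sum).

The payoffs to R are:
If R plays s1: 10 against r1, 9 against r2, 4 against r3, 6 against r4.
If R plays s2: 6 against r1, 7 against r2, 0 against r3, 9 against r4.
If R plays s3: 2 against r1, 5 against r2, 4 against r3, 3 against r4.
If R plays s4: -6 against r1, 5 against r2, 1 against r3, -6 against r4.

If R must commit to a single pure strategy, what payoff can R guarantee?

4

The worst-case payoff for each row is s1: 4, s2: 0, s3: 2, s4: -6.
The best of these is 4.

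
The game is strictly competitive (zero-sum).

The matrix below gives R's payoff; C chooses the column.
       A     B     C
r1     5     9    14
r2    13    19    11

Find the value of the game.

127/11

Column B is strictly dominated by A for C (it gives R more in every row).
The remaining 2×2 game on (r1, r2) × (A, C) has no saddle point. Let R play r1 with probability p; indifference gives 5p + 13(1−p) = 14p + 11(1−p), so p = 2/11.
Similarly C's optimal q on A is 3/11, and the value is 5·(3/11) + (14)·(8/11) = 127/11.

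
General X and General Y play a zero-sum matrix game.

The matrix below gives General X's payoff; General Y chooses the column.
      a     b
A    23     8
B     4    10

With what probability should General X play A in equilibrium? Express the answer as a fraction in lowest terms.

Row minima are 8 and 4, so General X's maximin is 8; column maxima are 23 and 10, so General Y's minimax is 10. These differ, so the equilibrium is in mixed strategies.
Let General X play A with probability p. General Y is indifferent when 23p + 4(1−p) = 8p + 10(1−p), giving p = 2/7.

2/7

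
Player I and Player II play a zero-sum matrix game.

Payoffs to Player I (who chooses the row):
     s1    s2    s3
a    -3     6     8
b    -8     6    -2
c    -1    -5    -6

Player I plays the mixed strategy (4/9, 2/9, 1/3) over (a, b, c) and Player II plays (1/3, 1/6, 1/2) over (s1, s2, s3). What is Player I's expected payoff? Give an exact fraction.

Against (1/3, 1/6, 1/2), each row's expected payoff is a: 4; b: -8/3; c: -25/6.
Taking the (4/9, 2/9, 1/3)-weighted average: (4/9)·(4) + (2/9)·(-8/3) + (1/3)·(-25/6) = -11/54.

-11/54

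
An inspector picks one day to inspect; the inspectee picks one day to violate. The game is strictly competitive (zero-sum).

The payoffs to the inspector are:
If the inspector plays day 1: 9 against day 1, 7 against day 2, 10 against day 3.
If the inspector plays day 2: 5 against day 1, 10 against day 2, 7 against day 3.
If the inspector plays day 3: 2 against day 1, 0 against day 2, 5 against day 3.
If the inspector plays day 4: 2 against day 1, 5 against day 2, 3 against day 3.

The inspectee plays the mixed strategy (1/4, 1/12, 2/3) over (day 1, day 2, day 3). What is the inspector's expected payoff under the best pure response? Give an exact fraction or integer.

day 1: (9)·(1/4) + (7)·(1/12) + (10)·(2/3) = 19/2.
day 2: (5)·(1/4) + (10)·(1/12) + (7)·(2/3) = 27/4.
day 3: (2)·(1/4) + (0)·(1/12) + (5)·(2/3) = 23/6.
day 4: (2)·(1/4) + (5)·(1/12) + (3)·(2/3) = 35/12.
The best pure response is day 1 with expected payoff 19/2.

19/2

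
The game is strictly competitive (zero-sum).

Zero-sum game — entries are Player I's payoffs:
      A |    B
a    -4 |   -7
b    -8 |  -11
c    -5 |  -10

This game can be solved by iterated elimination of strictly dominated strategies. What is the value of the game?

Column A is strictly dominated by B for Player II (-7<-4, -11<-8, -10<-5); eliminate A.
Row c is strictly dominated by row a (-7>-10); eliminate c.
Row b is strictly dominated by row a (-7>-11); eliminate b.
Only (a, B) remains, with payoff -7.

-7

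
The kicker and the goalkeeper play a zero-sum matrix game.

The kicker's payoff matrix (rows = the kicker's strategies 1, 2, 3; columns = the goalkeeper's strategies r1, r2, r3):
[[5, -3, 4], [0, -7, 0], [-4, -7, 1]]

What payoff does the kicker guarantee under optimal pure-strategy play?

Row minima: -3, -7, -7 → the kicker's maximin is -3.
Column maxima: 5, -3, 4 → the goalkeeper's minimax is -3.
They coincide at (1, r2), so the value is -3.

-3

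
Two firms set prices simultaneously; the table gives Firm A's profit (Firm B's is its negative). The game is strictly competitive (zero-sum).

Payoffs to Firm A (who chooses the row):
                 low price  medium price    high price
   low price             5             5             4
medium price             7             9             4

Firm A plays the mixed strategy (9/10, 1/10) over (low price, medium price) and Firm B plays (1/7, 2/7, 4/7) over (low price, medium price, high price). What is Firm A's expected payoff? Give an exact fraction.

Against (1/7, 2/7, 4/7), each row's expected payoff is low price: 31/7; medium price: 41/7.
Taking the (9/10, 1/10)-weighted average: (9/10)·(31/7) + (1/10)·(41/7) = 32/7.

32/7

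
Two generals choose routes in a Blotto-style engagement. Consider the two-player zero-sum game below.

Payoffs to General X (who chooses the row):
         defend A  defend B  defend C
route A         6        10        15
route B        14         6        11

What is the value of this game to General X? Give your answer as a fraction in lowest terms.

26/3

Column defend C is strictly dominated by defend B for General Y (it gives General X more in every row).
The remaining 2×2 game on (route A, route B) × (defend A, defend B) has no saddle point. Let General X play route A with probability p; indifference gives 6p + 14(1−p) = 10p + 6(1−p), so p = 2/3.
Similarly General Y's optimal q on defend A is 1/3, and the value is 6·(1/3) + (10)·(2/3) = 26/3.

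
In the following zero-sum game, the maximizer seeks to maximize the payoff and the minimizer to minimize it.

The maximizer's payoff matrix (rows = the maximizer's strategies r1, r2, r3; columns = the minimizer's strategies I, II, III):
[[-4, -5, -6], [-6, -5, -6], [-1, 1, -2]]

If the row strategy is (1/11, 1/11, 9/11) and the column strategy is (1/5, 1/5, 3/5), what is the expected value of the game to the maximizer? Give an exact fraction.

-2

Against (1/5, 1/5, 3/5), each row's expected payoff is r1: -27/5; r2: -29/5; r3: -6/5.
Taking the (1/11, 1/11, 9/11)-weighted average: (1/11)·(-27/5) + (1/11)·(-29/5) + (9/11)·(-6/5) = -2.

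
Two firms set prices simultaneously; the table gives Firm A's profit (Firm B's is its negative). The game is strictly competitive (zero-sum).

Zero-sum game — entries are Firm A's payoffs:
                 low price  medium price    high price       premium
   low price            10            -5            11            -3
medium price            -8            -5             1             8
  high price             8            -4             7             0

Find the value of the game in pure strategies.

Row minima: -5, -8, -4 → Firm A's maximin is -4.
Column maxima: 10, -4, 11, 8 → Firm B's minimax is -4.
They coincide at (high price, medium price), so the value is -4.

-4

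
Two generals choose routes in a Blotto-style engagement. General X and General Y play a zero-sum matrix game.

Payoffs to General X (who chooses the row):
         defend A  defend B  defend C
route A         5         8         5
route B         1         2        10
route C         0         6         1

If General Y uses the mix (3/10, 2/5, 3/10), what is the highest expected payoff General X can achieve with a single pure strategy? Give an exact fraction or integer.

31/5

route A: (5)·(3/10) + (8)·(2/5) + (5)·(3/10) = 31/5.
route B: (1)·(3/10) + (2)·(2/5) + (10)·(3/10) = 41/10.
route C: (0)·(3/10) + (6)·(2/5) + (1)·(3/10) = 27/10.
The best pure response is route A with expected payoff 31/5.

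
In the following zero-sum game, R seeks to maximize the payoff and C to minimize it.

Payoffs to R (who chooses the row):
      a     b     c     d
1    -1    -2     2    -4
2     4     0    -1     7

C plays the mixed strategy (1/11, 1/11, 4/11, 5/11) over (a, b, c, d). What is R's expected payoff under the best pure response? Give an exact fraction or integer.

35/11

1: (-1)·(1/11) + (-2)·(1/11) + (2)·(4/11) + (-4)·(5/11) = -15/11.
2: (4)·(1/11) + (0)·(1/11) + (-1)·(4/11) + (7)·(5/11) = 35/11.
The best pure response is 2 with expected payoff 35/11.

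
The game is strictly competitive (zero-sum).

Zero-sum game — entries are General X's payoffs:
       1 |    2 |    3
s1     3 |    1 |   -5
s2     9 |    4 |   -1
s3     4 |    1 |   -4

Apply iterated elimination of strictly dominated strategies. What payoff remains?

Column 2 is strictly dominated by 3 for General Y (-5<1, -1<4, -4<1); eliminate 2.
Row s1 is strictly dominated by row s2 (9>3, -1>-5); eliminate s1.
Row s3 is strictly dominated by row s2 (9>4, -1>-4); eliminate s3.
Column 1 is strictly dominated by 3 for General Y (-1<9); eliminate 1.
Only (s2, 3) remains, with payoff -1.

-1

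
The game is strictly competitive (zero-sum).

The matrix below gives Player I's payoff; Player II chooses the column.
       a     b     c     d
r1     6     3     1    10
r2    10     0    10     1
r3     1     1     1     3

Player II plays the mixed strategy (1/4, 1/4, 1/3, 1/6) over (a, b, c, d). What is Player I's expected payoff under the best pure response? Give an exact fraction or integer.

6

r1: (6)·(1/4) + (3)·(1/4) + (1)·(1/3) + (10)·(1/6) = 17/4.
r2: (10)·(1/4) + (0)·(1/4) + (10)·(1/3) + (1)·(1/6) = 6.
r3: (1)·(1/4) + (1)·(1/4) + (1)·(1/3) + (3)·(1/6) = 4/3.
The best pure response is r2 with expected payoff 6.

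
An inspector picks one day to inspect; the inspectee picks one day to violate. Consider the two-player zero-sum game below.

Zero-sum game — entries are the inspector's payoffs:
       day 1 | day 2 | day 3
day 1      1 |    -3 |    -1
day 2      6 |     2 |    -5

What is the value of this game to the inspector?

-17/9

Column day 1 is strictly dominated by day 2 for the inspectee (it gives the inspector more in every row).
The remaining 2×2 game on (day 1, day 2) × (day 2, day 3) has no saddle point. Let the inspector play day 1 with probability p; indifference gives −3p + 2(1−p) = −p − 5(1−p), so p = 7/9.
Similarly the inspectee's optimal q on day 2 is 4/9, and the value is -3·(4/9) + (-1)·(5/9) = -17/9.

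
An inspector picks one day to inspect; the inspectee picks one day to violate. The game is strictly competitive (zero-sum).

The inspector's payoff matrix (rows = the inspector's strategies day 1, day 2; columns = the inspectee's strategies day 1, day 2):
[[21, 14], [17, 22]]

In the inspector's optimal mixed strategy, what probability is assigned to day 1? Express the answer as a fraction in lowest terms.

5/12

Row minima are 14 and 17, so the inspector's maximin is 17; column maxima are 21 and 22, so the inspectee's minimax is 21. These differ, so the equilibrium is in mixed strategies.
Let the inspector play day 1 with probability p. The inspectee is indifferent when 21p + 17(1−p) = 14p + 22(1−p), giving p = 5/12.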